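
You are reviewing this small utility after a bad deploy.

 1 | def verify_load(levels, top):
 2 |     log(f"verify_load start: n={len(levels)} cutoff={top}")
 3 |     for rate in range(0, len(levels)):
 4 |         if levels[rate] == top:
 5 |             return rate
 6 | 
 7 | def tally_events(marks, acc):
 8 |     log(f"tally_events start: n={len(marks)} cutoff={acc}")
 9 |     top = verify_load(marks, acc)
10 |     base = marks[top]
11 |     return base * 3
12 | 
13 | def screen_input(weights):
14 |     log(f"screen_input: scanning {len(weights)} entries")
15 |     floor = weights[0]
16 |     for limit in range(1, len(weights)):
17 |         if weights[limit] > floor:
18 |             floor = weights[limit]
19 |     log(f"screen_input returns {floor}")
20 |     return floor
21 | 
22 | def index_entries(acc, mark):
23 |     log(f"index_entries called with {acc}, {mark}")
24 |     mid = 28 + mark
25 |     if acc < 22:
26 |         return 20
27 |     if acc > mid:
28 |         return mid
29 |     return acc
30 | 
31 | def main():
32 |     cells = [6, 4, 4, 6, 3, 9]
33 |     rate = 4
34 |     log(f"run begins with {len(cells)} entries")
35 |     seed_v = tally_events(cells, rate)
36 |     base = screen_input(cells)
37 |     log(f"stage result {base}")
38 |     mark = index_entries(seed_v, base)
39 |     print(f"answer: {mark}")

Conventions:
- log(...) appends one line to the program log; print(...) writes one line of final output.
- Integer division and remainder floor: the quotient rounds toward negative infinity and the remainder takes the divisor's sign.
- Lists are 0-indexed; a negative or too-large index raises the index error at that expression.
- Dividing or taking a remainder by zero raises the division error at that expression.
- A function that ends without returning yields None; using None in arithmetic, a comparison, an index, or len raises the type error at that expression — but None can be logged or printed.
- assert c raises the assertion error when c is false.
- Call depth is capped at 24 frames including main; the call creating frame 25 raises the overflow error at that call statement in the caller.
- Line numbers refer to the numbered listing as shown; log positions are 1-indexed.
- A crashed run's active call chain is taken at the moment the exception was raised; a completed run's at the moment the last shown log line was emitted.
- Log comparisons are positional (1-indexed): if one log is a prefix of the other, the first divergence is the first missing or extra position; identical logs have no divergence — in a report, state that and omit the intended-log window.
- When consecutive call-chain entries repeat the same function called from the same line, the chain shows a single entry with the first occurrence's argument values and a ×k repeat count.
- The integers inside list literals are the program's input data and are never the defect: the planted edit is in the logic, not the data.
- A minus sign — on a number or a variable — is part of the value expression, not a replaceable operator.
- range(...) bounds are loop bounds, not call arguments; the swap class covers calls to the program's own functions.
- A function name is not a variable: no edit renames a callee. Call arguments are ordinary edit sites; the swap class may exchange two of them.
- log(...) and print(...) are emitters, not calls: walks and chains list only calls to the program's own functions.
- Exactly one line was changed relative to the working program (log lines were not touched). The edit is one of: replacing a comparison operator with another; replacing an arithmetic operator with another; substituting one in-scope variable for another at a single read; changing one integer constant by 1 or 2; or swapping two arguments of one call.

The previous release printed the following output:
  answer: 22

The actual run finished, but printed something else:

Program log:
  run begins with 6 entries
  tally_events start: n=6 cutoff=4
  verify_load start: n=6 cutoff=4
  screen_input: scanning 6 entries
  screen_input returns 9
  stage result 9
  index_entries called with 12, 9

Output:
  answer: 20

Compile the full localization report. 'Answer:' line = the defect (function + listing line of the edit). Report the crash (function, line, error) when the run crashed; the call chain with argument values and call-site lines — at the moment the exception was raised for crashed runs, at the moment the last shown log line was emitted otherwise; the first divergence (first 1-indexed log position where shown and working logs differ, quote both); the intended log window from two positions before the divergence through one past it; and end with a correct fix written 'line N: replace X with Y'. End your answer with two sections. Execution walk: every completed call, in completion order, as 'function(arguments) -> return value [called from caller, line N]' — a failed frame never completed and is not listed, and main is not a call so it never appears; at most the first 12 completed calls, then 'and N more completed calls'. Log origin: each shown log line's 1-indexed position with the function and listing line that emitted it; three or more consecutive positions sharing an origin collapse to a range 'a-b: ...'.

Answer: the defect is in index_entries at line 26.
Key fact: Log streams are identical — the defect surfaces only in the printed output.
Call chain: main -> index_entries(12, 9) (called at line 38).
First divergence: there is none — every log position agrees.
Execution walk:
  verify_load([6, 4, 4, 6, 3, 9], 4) -> 1  [called from tally_events, line 9]
  tally_events([6, 4, 4, 6, 3, 9], 4) -> 12  [called from main, line 35]
  screen_input([6, 4, 4, 6, 3, 9]) -> 9  [called from main, line 36]
  index_entries(12, 9) -> 20  [called from main, line 38]
Log origin:
  1: from main, line 34
  2: from tally_events, line 8
  3: from verify_load, line 2
  4: from screen_input, line 14
  5: from screen_input, line 19
  6: from main, line 37
  7: from index_entries, line 23
A correct fix: line 26: replace `20` with `22`.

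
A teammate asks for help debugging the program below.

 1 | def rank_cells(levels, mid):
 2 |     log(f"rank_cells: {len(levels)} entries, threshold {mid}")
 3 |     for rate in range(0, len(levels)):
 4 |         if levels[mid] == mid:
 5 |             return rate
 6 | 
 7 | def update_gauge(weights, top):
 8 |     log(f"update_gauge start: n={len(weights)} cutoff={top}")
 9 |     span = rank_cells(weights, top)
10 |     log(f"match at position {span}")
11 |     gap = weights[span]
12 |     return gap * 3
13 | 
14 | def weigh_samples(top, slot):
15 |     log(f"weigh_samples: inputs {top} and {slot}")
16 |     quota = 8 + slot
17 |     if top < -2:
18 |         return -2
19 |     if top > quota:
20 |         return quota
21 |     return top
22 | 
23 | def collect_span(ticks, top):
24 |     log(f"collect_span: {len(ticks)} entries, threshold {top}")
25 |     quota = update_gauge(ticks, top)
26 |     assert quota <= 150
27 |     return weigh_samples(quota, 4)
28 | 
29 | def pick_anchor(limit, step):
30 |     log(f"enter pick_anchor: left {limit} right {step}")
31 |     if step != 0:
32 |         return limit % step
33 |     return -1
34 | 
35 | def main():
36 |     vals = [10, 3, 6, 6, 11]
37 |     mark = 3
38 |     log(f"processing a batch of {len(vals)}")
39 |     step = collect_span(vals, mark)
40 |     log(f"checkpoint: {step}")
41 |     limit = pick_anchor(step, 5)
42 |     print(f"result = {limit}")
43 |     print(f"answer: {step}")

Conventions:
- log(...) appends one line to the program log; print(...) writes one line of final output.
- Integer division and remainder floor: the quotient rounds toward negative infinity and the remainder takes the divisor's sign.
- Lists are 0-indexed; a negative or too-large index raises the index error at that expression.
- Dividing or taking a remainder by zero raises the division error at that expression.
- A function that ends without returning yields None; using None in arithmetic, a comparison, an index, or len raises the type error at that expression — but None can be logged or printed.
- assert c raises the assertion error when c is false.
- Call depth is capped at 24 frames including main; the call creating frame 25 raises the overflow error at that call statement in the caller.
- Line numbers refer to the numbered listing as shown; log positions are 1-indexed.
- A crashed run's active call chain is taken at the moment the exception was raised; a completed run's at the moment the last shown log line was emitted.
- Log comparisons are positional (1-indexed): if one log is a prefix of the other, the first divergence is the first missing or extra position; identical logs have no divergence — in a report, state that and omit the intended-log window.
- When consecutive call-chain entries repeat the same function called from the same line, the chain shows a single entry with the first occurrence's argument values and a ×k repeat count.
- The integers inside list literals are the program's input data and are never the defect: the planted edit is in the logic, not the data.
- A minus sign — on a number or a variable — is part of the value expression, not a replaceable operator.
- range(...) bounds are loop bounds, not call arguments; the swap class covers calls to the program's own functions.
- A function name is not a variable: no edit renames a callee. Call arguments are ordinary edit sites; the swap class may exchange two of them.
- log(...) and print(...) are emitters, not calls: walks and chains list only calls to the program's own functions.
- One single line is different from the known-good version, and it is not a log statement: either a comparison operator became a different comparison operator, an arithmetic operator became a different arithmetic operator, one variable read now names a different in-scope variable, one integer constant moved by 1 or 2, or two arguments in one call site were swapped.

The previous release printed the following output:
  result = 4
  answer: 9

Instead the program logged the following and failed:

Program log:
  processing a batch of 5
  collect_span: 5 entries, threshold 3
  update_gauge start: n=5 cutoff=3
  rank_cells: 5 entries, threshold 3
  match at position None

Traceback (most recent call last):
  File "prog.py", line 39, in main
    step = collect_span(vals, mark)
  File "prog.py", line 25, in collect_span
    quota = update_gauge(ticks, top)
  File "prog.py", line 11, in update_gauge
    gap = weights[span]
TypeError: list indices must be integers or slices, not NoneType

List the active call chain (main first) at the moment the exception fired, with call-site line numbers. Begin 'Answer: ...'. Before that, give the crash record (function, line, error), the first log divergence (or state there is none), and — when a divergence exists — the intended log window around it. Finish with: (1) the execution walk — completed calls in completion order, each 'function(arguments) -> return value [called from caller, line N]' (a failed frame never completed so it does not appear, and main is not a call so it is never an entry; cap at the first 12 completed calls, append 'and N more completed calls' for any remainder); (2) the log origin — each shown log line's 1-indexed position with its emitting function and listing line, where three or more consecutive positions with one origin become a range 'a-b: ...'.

Answer: main -> collect_span (called at line 39) -> update_gauge (called at line 25).
Key observation: Log line 5 is where behavior first shows: 'match at position None' appears instead of 'match at position 1'.
Crash: update_gauge, line 11, TypeError.
First divergence: at position 5 the run shows 'match at position None' where the working version logs 'match at position 1'.
Intended log window:
  3: update_gauge start: n=5 cutoff=3
  4: rank_cells: 5 entries, threshold 3
  5: match at position 1
  6: weigh_samples: inputs 9 and 4
Execution walk:
  rank_cells([10, 3, 6, 6, 11], 3) -> None  [called from update_gauge, line 9]
Origin of each log line:
  1: from main, line 38
  2: from collect_span, line 24
  3: from update_gauge, line 8
  4: from rank_cells, line 2
  5: from update_gauge, line 10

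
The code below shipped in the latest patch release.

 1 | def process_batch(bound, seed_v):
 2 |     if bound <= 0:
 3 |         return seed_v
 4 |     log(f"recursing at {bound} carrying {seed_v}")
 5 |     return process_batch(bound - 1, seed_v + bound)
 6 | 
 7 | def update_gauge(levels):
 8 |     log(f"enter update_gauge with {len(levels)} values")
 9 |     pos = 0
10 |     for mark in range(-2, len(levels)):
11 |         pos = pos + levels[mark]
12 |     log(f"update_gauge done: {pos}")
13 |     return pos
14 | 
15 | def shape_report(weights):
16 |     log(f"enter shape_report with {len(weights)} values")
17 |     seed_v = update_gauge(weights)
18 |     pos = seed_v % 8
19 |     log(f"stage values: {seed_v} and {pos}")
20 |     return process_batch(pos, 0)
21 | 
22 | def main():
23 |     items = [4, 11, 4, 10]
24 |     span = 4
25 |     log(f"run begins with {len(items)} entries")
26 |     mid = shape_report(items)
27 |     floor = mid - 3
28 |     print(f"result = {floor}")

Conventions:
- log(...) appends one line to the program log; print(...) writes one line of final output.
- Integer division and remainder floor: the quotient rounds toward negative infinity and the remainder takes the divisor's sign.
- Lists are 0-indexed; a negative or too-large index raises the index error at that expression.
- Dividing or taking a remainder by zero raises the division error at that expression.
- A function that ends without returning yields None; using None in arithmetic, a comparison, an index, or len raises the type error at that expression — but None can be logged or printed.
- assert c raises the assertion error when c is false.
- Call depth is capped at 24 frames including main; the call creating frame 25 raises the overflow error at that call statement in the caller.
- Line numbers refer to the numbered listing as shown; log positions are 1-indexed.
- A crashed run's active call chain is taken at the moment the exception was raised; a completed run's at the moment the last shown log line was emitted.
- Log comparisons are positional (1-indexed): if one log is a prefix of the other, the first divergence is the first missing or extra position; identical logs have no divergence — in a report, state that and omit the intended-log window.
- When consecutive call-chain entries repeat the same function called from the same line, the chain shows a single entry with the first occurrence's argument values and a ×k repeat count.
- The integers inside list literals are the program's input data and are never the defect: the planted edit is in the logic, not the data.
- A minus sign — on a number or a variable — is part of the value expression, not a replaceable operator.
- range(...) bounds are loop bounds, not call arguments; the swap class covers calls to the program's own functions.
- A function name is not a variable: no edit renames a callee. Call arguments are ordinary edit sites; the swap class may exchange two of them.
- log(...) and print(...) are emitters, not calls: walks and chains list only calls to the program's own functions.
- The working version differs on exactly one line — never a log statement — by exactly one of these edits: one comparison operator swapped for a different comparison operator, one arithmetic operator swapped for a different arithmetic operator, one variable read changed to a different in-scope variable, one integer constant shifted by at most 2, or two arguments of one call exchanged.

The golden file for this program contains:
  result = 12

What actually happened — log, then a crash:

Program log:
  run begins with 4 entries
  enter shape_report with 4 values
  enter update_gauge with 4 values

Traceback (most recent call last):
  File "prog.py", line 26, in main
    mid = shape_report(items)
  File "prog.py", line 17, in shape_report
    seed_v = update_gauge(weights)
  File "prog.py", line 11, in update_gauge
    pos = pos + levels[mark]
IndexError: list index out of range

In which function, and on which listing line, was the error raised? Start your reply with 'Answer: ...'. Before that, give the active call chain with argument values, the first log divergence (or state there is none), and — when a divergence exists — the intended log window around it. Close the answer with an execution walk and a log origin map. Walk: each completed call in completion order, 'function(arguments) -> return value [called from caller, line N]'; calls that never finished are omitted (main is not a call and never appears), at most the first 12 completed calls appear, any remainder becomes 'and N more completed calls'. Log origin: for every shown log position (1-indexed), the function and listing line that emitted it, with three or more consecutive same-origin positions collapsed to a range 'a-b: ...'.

Answer: the error was raised in update_gauge, line 11.
Key fact: A complete run would log 'update_gauge done: 29' next, but this one stopped at 3 lines.
Call chain: main -> shape_report([4, 11, 4, 10]) (called at line 26) -> update_gauge([4, 11, 4, 10]) (called at line 17).
First divergence: position 4; the shown log stops at 3 lines while the working version next logs 'update_gauge done: 29'.
Intended log window:
  2: enter shape_report with 4 values
  3: enter update_gauge with 4 values
  4: update_gauge done: 29
  5: stage values: 29 and 5
Execution walk:
  (no call completed)
Log line origins:
  1: logged in main at line 25
  2: logged in shape_report at line 16
  3: logged in update_gauge at line 8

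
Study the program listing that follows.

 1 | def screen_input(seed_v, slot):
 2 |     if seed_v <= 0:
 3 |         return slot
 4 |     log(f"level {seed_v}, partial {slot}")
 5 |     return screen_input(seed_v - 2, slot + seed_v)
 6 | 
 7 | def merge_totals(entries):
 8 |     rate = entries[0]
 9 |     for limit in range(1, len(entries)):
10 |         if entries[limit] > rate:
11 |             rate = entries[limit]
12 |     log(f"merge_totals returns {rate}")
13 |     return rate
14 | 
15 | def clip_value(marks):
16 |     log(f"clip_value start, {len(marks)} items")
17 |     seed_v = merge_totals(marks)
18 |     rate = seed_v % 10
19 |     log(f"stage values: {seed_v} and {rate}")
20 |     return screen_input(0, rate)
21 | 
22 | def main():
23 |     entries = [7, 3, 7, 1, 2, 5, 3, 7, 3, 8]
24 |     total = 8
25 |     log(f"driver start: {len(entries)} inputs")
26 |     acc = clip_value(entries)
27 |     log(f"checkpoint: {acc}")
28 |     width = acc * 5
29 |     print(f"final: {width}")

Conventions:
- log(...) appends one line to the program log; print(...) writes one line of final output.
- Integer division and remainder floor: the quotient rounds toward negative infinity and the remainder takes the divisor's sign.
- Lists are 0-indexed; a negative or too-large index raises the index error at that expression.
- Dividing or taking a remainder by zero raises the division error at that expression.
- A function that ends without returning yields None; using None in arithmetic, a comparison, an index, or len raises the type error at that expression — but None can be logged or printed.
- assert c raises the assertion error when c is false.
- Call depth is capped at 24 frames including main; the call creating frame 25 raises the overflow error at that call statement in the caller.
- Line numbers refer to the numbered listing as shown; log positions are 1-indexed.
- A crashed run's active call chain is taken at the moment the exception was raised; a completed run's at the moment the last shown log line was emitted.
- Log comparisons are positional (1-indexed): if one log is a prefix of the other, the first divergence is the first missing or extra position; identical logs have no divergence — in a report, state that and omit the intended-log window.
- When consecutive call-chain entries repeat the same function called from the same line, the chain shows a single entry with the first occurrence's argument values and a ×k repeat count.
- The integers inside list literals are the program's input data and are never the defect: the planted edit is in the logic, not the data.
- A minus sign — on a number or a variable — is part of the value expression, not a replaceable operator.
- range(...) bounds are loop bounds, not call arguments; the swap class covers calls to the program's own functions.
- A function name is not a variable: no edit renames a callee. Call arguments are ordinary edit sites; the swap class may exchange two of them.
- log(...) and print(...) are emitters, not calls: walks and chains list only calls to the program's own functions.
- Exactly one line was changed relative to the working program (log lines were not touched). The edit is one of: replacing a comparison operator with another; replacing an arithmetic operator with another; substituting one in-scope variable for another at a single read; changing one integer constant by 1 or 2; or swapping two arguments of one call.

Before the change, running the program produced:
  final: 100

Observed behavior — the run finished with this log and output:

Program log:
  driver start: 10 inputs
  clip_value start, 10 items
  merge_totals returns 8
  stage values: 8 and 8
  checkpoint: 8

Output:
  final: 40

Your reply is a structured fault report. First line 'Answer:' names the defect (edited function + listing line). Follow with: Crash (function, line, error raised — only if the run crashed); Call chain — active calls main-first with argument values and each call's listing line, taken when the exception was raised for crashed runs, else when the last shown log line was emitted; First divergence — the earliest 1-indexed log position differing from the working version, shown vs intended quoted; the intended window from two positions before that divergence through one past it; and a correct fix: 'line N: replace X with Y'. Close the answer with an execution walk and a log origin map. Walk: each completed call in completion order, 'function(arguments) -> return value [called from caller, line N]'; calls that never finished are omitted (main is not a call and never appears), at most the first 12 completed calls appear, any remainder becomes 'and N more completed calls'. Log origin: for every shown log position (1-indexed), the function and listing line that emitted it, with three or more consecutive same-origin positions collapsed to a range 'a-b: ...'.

Answer: the defect is in clip_value at line 20.
Key observation: The log first diverges at position 5: the faulty run prints 'checkpoint: 8' where the working version prints 'level 8, partial 0'.
Call chain: main.
First divergence: position 5; shown 'checkpoint: 8' vs intended 'level 8, partial 0'.
Intended log window:
  3: merge_totals returns 8
  4: stage values: 8 and 8
  5: level 8, partial 0
  6: level 6, partial 8
Execution walk:
  merge_totals([7, 3, 7, 1, 2, 5, 3, 7, 3, 8]) -> 8  [called from clip_value, line 17]
  screen_input(0, 8) -> 8  [called from clip_value, line 20]
  clip_value([7, 3, 7, 1, 2, 5, 3, 7, 3, 8]) -> 8  [called from main, line 26]
Origin of each log line:
  1: logged in main at line 25
  2: logged in clip_value at line 16
  3: logged in merge_totals at line 12
  4: logged in clip_value at line 19
  5: logged in main at line 27
A correct fix: line 20: replace `screen_input(0, rate)` with `screen_input(rate, 0)`.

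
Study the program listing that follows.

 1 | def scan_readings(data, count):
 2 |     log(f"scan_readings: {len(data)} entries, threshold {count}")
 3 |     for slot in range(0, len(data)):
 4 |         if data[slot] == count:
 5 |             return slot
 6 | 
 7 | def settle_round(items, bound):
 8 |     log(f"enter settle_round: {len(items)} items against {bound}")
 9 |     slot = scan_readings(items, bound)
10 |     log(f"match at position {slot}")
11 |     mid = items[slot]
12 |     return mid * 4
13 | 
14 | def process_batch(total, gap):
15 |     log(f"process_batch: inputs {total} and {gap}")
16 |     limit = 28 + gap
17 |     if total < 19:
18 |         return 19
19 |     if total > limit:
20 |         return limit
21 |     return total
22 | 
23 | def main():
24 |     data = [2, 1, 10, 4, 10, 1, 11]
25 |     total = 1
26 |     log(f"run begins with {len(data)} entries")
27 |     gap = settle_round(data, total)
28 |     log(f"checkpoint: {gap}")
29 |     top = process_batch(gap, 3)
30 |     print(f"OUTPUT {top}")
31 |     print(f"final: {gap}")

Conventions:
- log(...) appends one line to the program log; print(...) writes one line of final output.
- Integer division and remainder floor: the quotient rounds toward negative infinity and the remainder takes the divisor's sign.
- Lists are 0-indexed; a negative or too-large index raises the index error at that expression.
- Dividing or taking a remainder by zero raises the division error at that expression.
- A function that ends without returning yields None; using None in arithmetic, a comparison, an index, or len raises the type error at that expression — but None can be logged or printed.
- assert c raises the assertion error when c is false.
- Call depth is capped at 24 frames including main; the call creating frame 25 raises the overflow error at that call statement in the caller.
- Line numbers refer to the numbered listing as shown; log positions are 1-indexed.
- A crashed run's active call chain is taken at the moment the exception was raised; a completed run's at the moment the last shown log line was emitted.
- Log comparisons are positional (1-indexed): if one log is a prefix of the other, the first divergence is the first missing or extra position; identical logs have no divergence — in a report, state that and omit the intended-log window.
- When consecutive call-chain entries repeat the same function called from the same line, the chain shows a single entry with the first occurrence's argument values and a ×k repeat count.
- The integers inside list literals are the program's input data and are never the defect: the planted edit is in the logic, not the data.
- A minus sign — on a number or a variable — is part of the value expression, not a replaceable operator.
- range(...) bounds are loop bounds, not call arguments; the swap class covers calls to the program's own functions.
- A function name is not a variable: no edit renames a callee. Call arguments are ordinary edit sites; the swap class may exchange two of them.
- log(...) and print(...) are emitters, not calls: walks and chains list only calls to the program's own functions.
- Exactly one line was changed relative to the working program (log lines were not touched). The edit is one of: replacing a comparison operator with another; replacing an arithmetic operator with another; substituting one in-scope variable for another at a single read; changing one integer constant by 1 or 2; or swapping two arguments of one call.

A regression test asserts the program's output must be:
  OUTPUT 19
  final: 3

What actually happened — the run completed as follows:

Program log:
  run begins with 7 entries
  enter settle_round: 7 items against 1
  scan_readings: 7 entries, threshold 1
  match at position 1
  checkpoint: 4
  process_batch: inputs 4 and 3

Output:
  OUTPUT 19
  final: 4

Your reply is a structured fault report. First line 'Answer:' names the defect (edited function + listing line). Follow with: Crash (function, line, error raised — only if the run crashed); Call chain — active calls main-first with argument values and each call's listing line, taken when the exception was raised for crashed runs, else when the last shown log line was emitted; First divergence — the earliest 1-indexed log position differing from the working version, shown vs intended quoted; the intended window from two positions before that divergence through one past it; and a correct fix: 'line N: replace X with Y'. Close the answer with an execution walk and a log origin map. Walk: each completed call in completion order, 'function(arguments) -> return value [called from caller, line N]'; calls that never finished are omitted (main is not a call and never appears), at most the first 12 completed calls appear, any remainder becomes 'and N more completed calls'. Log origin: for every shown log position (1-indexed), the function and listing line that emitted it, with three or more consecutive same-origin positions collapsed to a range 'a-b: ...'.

Answer: the defect is in settle_round at line 12.
The tell: Position 5 is the first bad log line: 'checkpoint: 4' should read 'checkpoint: 3'.
Call chain: main -> process_batch(4, 3) (called at line 29).
First divergence: position 5 — shown 'checkpoint: 4', intended 'checkpoint: 3'.
Intended log window:
  3: scan_readings: 7 entries, threshold 1
  4: match at position 1
  5: checkpoint: 3
  6: process_batch: inputs 3 and 3
Execution walk:
  scan_readings([2, 1, 10, 4, 10, 1, 11], 1) -> 1  [called from settle_round, line 9]
  settle_round([2, 1, 10, 4, 10, 1, 11], 1) -> 4  [called from main, line 27]
  process_batch(4, 3) -> 19  [called from main, line 29]
Log line origins:
  1: from main, line 26
  2: from settle_round, line 8
  3: from scan_readings, line 2
  4: from settle_round, line 10
  5: from main, line 28
  6: from process_batch, line 15
A correct fix: line 12: replace `4` with `3`.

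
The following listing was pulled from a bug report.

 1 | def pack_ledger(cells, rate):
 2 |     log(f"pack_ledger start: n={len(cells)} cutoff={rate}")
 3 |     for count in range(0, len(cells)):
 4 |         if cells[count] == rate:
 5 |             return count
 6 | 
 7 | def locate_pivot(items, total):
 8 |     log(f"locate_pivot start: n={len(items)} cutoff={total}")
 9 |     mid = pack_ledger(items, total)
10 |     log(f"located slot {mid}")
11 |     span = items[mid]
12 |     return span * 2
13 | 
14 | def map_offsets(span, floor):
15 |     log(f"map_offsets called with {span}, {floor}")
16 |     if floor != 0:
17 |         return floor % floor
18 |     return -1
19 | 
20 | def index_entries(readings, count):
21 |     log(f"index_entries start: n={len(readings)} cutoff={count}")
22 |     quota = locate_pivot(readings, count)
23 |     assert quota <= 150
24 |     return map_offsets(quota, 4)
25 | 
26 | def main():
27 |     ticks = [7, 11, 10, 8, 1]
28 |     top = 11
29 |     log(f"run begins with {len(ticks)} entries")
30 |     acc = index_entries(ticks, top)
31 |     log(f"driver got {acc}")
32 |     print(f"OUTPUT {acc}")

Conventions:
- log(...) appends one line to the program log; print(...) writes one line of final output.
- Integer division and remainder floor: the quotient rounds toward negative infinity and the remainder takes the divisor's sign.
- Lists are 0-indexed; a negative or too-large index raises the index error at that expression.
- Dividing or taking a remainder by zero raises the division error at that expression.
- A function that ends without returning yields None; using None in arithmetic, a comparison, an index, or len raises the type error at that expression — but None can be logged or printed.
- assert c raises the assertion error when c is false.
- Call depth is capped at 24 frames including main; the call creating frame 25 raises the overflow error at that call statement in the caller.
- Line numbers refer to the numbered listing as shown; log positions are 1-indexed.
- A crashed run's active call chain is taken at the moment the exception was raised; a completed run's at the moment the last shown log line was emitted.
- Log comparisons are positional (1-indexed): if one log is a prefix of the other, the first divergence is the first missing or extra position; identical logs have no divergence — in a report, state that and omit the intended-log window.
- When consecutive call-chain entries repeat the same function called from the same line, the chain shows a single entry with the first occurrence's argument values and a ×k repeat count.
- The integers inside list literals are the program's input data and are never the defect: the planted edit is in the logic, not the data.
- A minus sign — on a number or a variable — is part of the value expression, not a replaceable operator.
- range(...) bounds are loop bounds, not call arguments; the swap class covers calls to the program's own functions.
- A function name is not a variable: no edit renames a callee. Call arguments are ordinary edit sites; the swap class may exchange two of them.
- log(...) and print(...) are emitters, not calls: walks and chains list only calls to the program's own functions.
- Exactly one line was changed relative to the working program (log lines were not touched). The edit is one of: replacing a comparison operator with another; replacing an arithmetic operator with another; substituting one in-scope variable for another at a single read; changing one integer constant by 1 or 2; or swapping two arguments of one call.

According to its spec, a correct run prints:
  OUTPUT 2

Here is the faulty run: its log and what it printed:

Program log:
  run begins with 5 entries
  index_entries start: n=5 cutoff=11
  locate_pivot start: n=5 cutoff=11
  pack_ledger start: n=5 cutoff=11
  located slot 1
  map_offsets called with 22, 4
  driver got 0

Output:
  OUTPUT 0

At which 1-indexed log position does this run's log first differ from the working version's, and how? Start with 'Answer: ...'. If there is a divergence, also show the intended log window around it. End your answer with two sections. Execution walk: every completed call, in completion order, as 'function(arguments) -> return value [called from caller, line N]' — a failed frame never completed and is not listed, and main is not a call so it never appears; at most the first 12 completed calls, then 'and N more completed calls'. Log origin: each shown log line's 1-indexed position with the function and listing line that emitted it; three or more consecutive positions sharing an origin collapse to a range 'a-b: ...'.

Answer: position 7 — shown 'driver got 0', intended 'driver got 2'.
Intended log window:
  5: located slot 1
  6: map_offsets called with 22, 4
  7: driver got 2
Execution walk:
  pack_ledger([7, 11, 10, 8, 1], 11) -> 1  [called from locate_pivot, line 9]
  locate_pivot([7, 11, 10, 8, 1], 11) -> 22  [called from index_entries, line 22]
  map_offsets(22, 4) -> 0  [called from index_entries, line 24]
  index_entries([7, 11, 10, 8, 1], 11) -> 0  [called from main, line 30]
Origin of each log line:
  1: from main, line 29
  2: from index_entries, line 21
  3: from locate_pivot, line 8
  4: from pack_ledger, line 2
  5: from locate_pivot, line 10
  6: from map_offsets, line 15
  7: from main, line 31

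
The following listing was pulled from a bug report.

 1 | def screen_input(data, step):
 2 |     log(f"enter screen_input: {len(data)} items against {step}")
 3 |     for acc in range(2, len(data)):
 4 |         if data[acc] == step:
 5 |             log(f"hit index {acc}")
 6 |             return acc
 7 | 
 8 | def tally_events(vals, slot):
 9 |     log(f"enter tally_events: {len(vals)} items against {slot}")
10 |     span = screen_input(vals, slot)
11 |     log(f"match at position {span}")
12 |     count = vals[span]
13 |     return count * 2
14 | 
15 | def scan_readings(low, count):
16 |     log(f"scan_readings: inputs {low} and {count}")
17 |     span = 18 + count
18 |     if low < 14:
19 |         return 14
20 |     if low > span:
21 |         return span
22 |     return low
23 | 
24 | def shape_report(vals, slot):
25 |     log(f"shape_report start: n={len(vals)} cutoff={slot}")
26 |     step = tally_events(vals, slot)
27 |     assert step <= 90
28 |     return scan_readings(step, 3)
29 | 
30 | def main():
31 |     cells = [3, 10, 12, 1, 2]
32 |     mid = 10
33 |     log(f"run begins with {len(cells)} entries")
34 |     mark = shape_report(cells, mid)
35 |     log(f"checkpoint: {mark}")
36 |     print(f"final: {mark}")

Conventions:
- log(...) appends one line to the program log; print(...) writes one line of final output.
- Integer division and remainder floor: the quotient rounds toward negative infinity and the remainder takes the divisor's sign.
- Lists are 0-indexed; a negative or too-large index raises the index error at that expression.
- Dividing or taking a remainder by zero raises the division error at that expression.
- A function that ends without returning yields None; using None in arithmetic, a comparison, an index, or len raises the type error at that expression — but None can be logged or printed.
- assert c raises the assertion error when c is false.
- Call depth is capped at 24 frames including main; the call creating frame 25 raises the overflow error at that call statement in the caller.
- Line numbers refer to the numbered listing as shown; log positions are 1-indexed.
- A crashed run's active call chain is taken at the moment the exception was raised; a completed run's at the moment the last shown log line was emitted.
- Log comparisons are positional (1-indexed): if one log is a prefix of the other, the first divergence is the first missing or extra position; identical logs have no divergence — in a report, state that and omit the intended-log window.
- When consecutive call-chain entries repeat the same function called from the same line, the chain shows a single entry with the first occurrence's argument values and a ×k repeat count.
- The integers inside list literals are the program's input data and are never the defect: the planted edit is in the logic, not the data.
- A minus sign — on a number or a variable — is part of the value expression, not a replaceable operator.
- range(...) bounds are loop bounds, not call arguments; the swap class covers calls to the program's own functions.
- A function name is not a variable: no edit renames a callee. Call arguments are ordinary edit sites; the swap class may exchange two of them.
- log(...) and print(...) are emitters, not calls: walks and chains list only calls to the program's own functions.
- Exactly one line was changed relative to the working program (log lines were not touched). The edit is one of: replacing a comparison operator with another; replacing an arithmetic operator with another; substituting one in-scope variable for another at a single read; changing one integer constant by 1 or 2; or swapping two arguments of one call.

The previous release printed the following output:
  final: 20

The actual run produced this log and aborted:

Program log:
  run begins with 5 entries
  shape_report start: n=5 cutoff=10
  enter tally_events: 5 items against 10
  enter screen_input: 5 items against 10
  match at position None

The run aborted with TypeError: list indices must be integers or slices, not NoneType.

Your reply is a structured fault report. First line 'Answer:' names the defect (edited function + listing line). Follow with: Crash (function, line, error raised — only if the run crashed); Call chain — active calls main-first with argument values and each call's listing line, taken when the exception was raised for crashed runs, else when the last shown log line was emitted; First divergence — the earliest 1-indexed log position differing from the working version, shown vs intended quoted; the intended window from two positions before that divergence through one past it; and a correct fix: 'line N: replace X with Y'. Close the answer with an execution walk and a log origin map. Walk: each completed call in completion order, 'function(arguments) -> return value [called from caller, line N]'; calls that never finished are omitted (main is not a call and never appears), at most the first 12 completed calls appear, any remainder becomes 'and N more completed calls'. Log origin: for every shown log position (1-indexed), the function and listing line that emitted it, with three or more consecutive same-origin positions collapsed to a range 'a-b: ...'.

Answer: the defect is in screen_input at line 3.
Core observation: The earliest visible damage is log position 5 — 'match at position None' rather than the intended 'hit index 1'.
Crash: tally_events, line 12, TypeError.
Call chain: main -> shape_report([3, 10, 12, 1, 2], 10) (called at line 34) -> tally_events([3, 10, 12, 1, 2], 10) (called at line 26).
First divergence: at position 5 the run shows 'match at position None' where the working version logs 'hit index 1'.
Intended log window:
  3: enter tally_events: 5 items against 10
  4: enter screen_input: 5 items against 10
  5: hit index 1
  6: match at position 1
Execution walk:
  screen_input([3, 10, 12, 1, 2], 10) -> None  [called from tally_events, line 10]
Log origins:
  1: logged in main at line 33
  2: logged in shape_report at line 25
  3: logged in tally_events at line 9
  4: logged in screen_input at line 2
  5: logged in tally_events at line 11
A correct fix: line 3: replace `2` with `0`.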